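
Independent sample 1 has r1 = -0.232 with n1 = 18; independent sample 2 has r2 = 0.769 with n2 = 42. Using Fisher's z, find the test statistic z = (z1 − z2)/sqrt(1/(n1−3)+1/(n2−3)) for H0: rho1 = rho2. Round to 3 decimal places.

-4.128

z1 = atanh(-0.232) = -0.236302,  z2 = atanh(0.769) = 1.017876
SE = √(1/(n1−3) + 1/(n2−3)) = √(1/15 + 1/39) = √(0.0666667 + 0.0256410) = √0.0923077 = 0.303822
z = (z1 − z2)/SE = (-0.236302 − 1.017876) / 0.303822 = -1.254178 / 0.303822 = -4.128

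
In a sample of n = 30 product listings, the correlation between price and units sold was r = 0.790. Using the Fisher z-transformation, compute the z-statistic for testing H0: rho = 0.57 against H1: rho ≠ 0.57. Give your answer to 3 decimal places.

2.203

z_r = atanh(0.790) = 1.071432,  z_0 = atanh(0.57) = 0.647523
SE = 1/√(n−3) = 1/√27 = 0.192450
z = (z_r − z_0)/SE = (1.071432 − 0.647523) / 0.192450 = 0.423909 / 0.192450 = 2.203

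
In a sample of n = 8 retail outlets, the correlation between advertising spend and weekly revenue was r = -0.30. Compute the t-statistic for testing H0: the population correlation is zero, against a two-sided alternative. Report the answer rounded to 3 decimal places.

-0.770

1 − r² = 1 − 0.0900 = 0.9100;  √(1−r²) = 0.953939
√(n−2) = √6 = 2.449490
t = r·√(n−2)/√(1−r²) = -0.30 · 2.449490 / 0.953939 = -0.770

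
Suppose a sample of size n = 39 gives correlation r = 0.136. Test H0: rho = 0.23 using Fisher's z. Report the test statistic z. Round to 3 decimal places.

-0.584

Fisher z: atanh(0.136) = 0.136848, atanh(0.23) = 0.234189
z = (z_r − z_0)·√(n−3) = (0.136848 − 0.234189)·√36 = -0.097341 · 6.000000 = -0.584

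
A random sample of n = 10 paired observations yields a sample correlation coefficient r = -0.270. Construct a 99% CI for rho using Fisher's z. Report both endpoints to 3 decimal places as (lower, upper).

(-0.848, 0.602)

Fisher z: z_r = atanh(r) = ½·ln((1+(-0.270))/(1−(-0.270))) = -0.276864
SE(z) = 1/√(n−3) = 1/√7 = 0.377964
99% ⇒ z* = 2.576; margin = 2.576·0.377964 = 0.973635
CI on z-scale: (-1.250499, 0.696771)
Back-transform: tanh(-1.250499) = -0.848424, tanh(0.696771) = 0.602314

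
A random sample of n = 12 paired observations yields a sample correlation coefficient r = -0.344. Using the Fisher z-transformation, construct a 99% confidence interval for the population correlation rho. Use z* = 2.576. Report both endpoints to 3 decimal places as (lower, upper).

(-0.839, 0.462)

Fisher z: z_r = atanh(r) = ½·ln((1+(-0.344))/(1−(-0.344))) = -0.358622
SE(z) = 1/√(n−3) = 1/√9 = 0.333333
99% ⇒ z* = 2.576; margin = 2.576·0.333333 = 0.858666
CI on z-scale: (-1.217288, 0.500044)
Back-transform: tanh(-1.217288) = -0.838852, tanh(0.500044) = 0.462152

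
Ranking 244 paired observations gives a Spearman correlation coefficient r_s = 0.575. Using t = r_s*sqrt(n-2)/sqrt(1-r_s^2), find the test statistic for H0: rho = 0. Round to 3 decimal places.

10.933

1 − r_s² = 1 − 0.330625 = 0.669375;  √(1−r_s²) = 0.818153
√(n−2) = √242 = 15.556349
t = r_s·√(n−2)/√(1−r_s²) = 0.575 · 15.556349 / 0.818153 = 10.933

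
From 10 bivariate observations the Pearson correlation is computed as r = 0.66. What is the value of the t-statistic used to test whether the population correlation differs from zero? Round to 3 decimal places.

2.485

t = r·√(n−2) / √(1−r²) with r = 0.66, n = 10
  = 0.66·√8 / √(1 − 0.4356)
  = 0.66·2.828427 / 0.751266
  = 1.866762 / 0.751266 = 2.485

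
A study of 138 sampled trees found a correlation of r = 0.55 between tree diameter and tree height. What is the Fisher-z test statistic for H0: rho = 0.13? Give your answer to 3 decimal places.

Fisher z: atanh(0.55) = 0.618381, atanh(0.13) = 0.130740
z = (z_r − z_0)·√(n−3) = (0.618381 − 0.130740)·√135 = 0.487641 · 11.618950 = 5.666

5.666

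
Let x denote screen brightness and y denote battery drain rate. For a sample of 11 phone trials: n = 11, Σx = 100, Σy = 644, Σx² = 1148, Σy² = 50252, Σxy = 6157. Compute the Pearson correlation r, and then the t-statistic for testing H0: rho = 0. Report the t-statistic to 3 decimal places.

Numerator: nΣxy − (Σx)(Σy) = 11·6157 − (100)(644) = 3327
Denominator: √[(nΣx²−(Σx)²)(nΣy²−(Σy)²)]
  nΣx²−(Σx)² = 11·1148 − 10000 = 2628;  nΣy²−(Σy)² = 11·50252 − 414736 = 138036
  √(2628·138036) = √362758608 = 19046.2229
r = 3327 / 19046.2229 = 0.1747
t = r·√(n−2)/√(1−r²) = 0.1747·√9 / √(1−0.030520) = 0.524100 / 0.984622 = 0.532

0.532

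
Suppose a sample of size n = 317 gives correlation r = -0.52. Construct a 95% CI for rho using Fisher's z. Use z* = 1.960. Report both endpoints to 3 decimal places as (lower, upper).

(-0.596, -0.435)

Fisher z: z_r = atanh(r) = ½·ln((1+(-0.52))/(1−(-0.52))) = -0.576340
SE(z) = 1/√(n−3) = 1/√314 = 0.056433
95% ⇒ z* = 1.960; margin = 1.960·0.056433 = 0.110609
CI on z-scale: (-0.686949, -0.465731)
Back-transform: tanh(-0.686949) = -0.596018, tanh(-0.465731) = -0.434744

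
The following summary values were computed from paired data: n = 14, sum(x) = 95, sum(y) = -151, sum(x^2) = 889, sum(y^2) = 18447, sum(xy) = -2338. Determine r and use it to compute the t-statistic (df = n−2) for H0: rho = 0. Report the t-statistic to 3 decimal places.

Numerator: nΣxy − (Σx)(Σy) = 14·(-2338) − (95)(-151) = -18387
Denominator: √[(nΣx²−(Σx)²)(nΣy²−(Σy)²)]
  nΣx²−(Σx)² = 14·889 − 9025 = 3421;  nΣy²−(Σy)² = 14·18447 − 22801 = 235457
  √(3421·235457) = √805498397 = 28381.3037
r = -18387 / 28381.3037 = -0.6479
t = r·√(n−2)/√(1−r²) = -0.6479·√12 / √(1−0.419774) = -2.244391 / 0.761726 = -2.946

-2.946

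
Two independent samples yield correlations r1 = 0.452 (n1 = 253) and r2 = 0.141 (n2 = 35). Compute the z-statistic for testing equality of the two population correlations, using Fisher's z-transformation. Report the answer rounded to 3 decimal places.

Fisher z-transforms: z1 = atanh(0.452) = 0.487211, z2 = atanh(0.141) = 0.141946; difference d = 0.345265
Var(d) = 1/250 + 1/32 = 0.0040000 + 0.0312500 = 0.0352500
z = d/√Var(d) = 0.345265 / √0.0352500 = 0.345265 / 0.187750 = 1.839

1.839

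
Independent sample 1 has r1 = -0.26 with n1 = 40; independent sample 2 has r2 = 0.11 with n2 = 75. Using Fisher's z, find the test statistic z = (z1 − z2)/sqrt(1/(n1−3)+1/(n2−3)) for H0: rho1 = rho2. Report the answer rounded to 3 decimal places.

-1.862

Fisher z-transforms: z1 = atanh(-0.26) = -0.266108, z2 = atanh(0.11) = 0.110447; difference d = -0.376555
Var(d) = 1/37 + 1/72 = 0.0270270 + 0.0138889 = 0.0409159
z = d/√Var(d) = -0.376555 / √0.0409159 = -0.376555 / 0.202277 = -1.862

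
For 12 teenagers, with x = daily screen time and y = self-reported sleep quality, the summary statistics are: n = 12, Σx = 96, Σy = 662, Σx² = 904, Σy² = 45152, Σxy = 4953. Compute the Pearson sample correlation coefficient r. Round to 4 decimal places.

Numerator: nΣxy − (Σx)(Σy) = 12·4953 − (96)(662) = -4116
Denominator: √[(nΣx²−(Σx)²)(nΣy²−(Σy)²)]
  nΣx²−(Σx)² = 12·904 − 9216 = 1632;  nΣy²−(Σy)² = 12·45152 − 438244 = 103580
  √(1632·103580) = √169042560 = 13001.6368
r = -4116 / 13001.6368 = -0.3166

-0.3166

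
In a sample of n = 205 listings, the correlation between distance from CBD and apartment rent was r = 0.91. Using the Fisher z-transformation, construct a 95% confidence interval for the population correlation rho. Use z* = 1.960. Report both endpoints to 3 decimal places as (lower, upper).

(0.883, 0.931)

Fisher z: z_r = atanh(r) = ½·ln((1+0.91)/(1−0.91)) = 1.527524
SE(z) = 1/√(n−3) = 1/√202 = 0.070360
95% ⇒ z* = 1.960; margin = 1.960·0.070360 = 0.137906
CI on z-scale: (1.389618, 1.665430)
Back-transform: tanh(1.389618) = 0.883087, tanh(1.665430) = 0.930945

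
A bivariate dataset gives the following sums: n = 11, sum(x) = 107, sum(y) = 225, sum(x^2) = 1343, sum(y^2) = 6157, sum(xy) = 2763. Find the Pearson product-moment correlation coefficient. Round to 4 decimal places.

0.8380

S_xy = nΣxy − ΣxΣy = 11·2763 − 107·225 = 30393 − 24075 = 6318
S_xx = nΣx² − (Σx)² = 11·1343 − 107² = 14773 − 11449 = 3324
S_yy = nΣy² − (Σy)² = 11·6157 − 225² = 67727 − 50625 = 17102
r = S_xy / √(S_xx·S_yy) = 6318 / √(3324·17102) = 6318 / √56847048 = 6318 / 7539.6981 = 0.8380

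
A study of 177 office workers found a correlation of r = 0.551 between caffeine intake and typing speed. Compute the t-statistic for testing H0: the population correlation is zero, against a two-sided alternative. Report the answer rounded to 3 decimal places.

1 − r² = 1 − 0.303601 = 0.696399;  √(1−r²) = 0.834505
√(n−2) = √175 = 13.228757
t = r·√(n−2)/√(1−r²) = 0.551 · 13.228757 / 0.834505 = 8.735

8.735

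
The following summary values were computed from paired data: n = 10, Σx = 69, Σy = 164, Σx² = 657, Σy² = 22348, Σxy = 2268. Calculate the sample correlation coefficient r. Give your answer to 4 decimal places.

S_xy = nΣxy − ΣxΣy = 10·2268 − 69·164 = 22680 − 11316 = 11364
S_xx = nΣx² − (Σx)² = 10·657 − 69² = 6570 − 4761 = 1809
S_yy = nΣy² − (Σy)² = 10·22348 − 164² = 223480 − 26896 = 196584
r = S_xy / √(S_xx·S_yy) = 11364 / √(1809·196584) = 11364 / √355620456 = 11364 / 18857.9017 = 0.6026

0.6026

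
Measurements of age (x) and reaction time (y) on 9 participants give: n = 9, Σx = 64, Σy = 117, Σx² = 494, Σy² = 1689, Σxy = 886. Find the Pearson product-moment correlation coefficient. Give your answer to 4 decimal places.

0.6681

S_xy = nΣxy − ΣxΣy = 9·886 − 64·117 = 7974 − 7488 = 486
S_xx = nΣx² − (Σx)² = 9·494 − 64² = 4446 − 4096 = 350
S_yy = nΣy² − (Σy)² = 9·1689 − 117² = 15201 − 13689 = 1512
r = S_xy / √(S_xx·S_yy) = 486 / √(350·1512) = 486 / √529200 = 486 / 727.4613 = 0.6681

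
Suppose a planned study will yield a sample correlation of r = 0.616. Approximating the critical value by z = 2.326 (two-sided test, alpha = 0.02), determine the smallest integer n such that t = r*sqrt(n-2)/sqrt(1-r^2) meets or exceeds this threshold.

11

r√(n−2)/√(1−r²) ≥ 2.326  ⇔  n−2 ≥ (2.326)²·(1−r²)/r²
(1−r²)/r² = (1−0.379456)/0.379456 = 1.6354
n ≥ 2 + 5.410276·1.6354 = 2 + 8.8480 = 10.8480
⌈10.8480⌉ = 11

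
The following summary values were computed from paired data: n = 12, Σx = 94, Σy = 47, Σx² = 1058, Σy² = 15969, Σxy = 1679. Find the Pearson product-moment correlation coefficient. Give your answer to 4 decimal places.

0.5817

S_xy = nΣxy − ΣxΣy = 12·1679 − 94·47 = 20148 − 4418 = 15730
S_xx = nΣx² − (Σx)² = 12·1058 − 94² = 12696 − 8836 = 3860
S_yy = nΣy² − (Σy)² = 12·15969 − 47² = 191628 − 2209 = 189419
r = S_xy / √(S_xx·S_yy) = 15730 / √(3860·189419) = 15730 / √731157340 = 15730 / 27039.9212 = 0.5817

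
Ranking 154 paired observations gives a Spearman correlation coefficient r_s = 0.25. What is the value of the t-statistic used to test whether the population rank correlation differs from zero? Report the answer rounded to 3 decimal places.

3.183

t = r_s·√(n−2) / √(1−r_s²) with r_s = 0.25, n = 154
  = 0.25·√152 / √(1 − 0.0625)
  = 0.25·12.328828 / 0.968246
  = 3.082207 / 0.968246 = 3.183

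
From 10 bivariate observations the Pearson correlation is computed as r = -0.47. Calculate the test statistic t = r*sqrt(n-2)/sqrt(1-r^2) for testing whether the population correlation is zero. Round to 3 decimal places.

-1.506

t = r·√(n−2) / √(1−r²) with r = -0.47, n = 10
  = -0.47·√8 / √(1 − 0.2209)
  = -0.47·2.828427 / 0.882666
  = -1.329361 / 0.882666 = -1.506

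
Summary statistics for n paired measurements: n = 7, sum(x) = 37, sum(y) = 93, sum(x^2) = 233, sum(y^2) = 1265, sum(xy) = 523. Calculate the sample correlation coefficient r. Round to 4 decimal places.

0.9470

Numerator: nΣxy − (Σx)(Σy) = 7·523 − (37)(93) = 220
Denominator: √[(nΣx²−(Σx)²)(nΣy²−(Σy)²)]
  nΣx²−(Σx)² = 7·233 − 1369 = 262;  nΣy²−(Σy)² = 7·1265 − 8649 = 206
  √(262·206) = √53972 = 232.3187
r = 220 / 232.3187 = 0.9470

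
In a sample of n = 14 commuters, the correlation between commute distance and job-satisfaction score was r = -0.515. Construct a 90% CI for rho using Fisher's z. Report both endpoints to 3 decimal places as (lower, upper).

z_r = atanh(-0.515) = -0.569511;  SE = 1/√(n−3) = 1/√11 = 0.301511
z-limits: -0.569511 ± 1.645·0.301511 = -0.569511 ± 0.495986 = [-1.065497, -0.073525]
ρ-limits: (tanh -1.065497, tanh -0.073525) = (-0.788, -0.073)

(-0.788, -0.073)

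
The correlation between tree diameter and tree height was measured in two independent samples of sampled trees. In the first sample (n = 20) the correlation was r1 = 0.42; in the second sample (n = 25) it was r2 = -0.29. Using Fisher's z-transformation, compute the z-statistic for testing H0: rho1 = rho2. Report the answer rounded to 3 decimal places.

2.311

z1 = atanh(0.42) = 0.447692,  z2 = atanh(-0.29) = -0.298566
SE = √(1/(n1−3) + 1/(n2−3)) = √(1/17 + 1/22) = √(0.0588235 + 0.0454545) = √0.1042780 = 0.322921
z = (z1 − z2)/SE = (0.447692 − (-0.298566)) / 0.322921 = 0.746258 / 0.322921 = 2.311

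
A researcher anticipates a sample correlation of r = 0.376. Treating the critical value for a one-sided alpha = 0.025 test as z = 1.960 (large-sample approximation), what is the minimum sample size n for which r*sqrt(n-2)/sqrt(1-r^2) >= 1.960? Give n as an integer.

26

Need r·√(n−2)/√(1−r²) ≥ 1.960
√(n−2) ≥ 1.960·√(1−0.141376) / 0.376 = 1.960·0.926620 / 0.376 = 4.8303
n−2 ≥ 23.3318  ⇒  n ≥ 25.3318
Smallest integer n = 26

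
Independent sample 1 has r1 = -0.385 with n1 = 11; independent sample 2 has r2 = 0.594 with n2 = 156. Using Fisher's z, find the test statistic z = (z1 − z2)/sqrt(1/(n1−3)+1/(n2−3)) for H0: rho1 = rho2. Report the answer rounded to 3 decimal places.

-3.005

z1 = atanh(-0.385) = -0.405917,  z2 = atanh(0.594) = 0.683824
SE = √(1/(n1−3) + 1/(n2−3)) = √(1/8 + 1/153) = √(0.1250000 + 0.0065359) = √0.1315359 = 0.362679
z = (z1 − z2)/SE = (-0.405917 − 0.683824) / 0.362679 = -1.089741 / 0.362679 = -3.005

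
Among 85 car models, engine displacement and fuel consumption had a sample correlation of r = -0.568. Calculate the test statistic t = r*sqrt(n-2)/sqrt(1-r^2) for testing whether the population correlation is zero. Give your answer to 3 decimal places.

-6.287

1 − r² = 1 − 0.322624 = 0.677376;  √(1−r²) = 0.823029
√(n−2) = √83 = 9.110434
t = r·√(n−2)/√(1−r²) = -0.568 · 9.110434 / 0.823029 = -6.287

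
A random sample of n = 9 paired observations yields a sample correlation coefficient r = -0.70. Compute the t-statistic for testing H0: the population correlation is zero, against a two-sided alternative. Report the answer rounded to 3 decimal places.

-2.593

1 − r² = 1 − 0.4900 = 0.5100;  √(1−r²) = 0.714143
√(n−2) = √7 = 2.645751
t = r·√(n−2)/√(1−r²) = -0.70 · 2.645751 / 0.714143 = -2.593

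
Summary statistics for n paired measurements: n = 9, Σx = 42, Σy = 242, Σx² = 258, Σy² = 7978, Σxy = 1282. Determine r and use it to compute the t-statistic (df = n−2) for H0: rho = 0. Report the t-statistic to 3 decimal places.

1.550

Numerator: nΣxy − (Σx)(Σy) = 9·1282 − (42)(242) = 1374
Denominator: √[(nΣx²−(Σx)²)(nΣy²−(Σy)²)]
  nΣx²−(Σx)² = 9·258 − 1764 = 558;  nΣy²−(Σy)² = 9·7978 − 58564 = 13238
  √(558·13238) = √7386804 = 2717.8675
r = 1374 / 2717.8675 = 0.5055
t = r·√(n−2)/√(1−r²) = 0.5055·√7 / √(1−0.255530) = 1.337427 / 0.862827 = 1.550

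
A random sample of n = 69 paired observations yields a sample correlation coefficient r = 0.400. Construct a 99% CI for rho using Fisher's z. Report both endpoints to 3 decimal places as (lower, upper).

Fisher z: z_r = atanh(r) = ½·ln((1+0.400)/(1−0.400)) = 0.423649
SE(z) = 1/√(n−3) = 1/√66 = 0.123091
99% ⇒ z* = 2.576; margin = 2.576·0.123091 = 0.317082
CI on z-scale: (0.106567, 0.740731)
Back-transform: tanh(0.106567) = 0.106165, tanh(0.740731) = 0.629587

(0.106, 0.630)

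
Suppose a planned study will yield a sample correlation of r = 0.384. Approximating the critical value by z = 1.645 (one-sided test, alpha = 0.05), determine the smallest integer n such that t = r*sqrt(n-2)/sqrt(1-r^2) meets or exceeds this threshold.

18

r√(n−2)/√(1−r²) ≥ 1.645  ⇔  n−2 ≥ (1.645)²·(1−r²)/r²
(1−r²)/r² = (1−0.147456)/0.147456 = 5.7817
n ≥ 2 + 2.706025·5.7817 = 2 + 15.6454 = 17.6454
⌈17.6454⌉ = 18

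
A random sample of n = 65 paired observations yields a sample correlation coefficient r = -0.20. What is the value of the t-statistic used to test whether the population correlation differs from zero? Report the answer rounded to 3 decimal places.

1 − r² = 1 − 0.0400 = 0.9600;  √(1−r²) = 0.979796
√(n−2) = √63 = 7.937254
t = r·√(n−2)/√(1−r²) = -0.20 · 7.937254 / 0.979796 = -1.620

-1.620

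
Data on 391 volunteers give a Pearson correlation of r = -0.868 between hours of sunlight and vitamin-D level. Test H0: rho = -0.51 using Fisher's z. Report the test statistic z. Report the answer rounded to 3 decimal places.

-15.013

z_r = atanh(-0.868) = -1.324911,  z_0 = atanh(-0.51) = -0.562730
SE = 1/√(n−3) = 1/√388 = 0.050767
z = (z_r − z_0)/SE = (-1.324911 − (-0.562730)) / 0.050767 = -0.762181 / 0.050767 = -15.013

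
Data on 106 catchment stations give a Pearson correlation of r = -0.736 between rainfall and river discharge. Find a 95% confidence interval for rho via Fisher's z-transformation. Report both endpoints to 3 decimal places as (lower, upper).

Fisher z: z_r = atanh(r) = ½·ln((1+(-0.736))/(1−(-0.736))) = -0.941695
SE(z) = 1/√(n−3) = 1/√103 = 0.098533
95% ⇒ z* = 1.960; margin = 1.960·0.098533 = 0.193125
CI on z-scale: (-1.134820, -0.748570)
Back-transform: tanh(-1.134820) = -0.812662, tanh(-0.748570) = -0.634295

(-0.813, -0.634)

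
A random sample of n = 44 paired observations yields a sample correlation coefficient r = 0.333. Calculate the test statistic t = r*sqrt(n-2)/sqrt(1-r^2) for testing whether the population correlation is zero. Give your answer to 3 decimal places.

2.289

1 − r² = 1 − 0.110889 = 0.889111;  √(1−r²) = 0.942927
√(n−2) = √42 = 6.480741
t = r·√(n−2)/√(1−r²) = 0.333 · 6.480741 / 0.942927 = 2.289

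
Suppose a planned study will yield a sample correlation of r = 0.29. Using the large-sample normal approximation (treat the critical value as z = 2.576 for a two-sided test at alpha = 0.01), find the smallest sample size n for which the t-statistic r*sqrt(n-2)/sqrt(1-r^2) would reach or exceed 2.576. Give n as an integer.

r√(n−2)/√(1−r²) ≥ 2.576  ⇔  n−2 ≥ (2.576)²·(1−r²)/r²
(1−r²)/r² = (1−0.0841)/0.0841 = 10.8906
n ≥ 2 + 6.635776·10.8906 = 2 + 72.2676 = 74.2676
⌈74.2676⌉ = 75

75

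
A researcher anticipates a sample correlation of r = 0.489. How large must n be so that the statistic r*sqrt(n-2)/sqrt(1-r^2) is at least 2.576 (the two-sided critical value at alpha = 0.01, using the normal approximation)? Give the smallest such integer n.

24

r√(n−2)/√(1−r²) ≥ 2.576  ⇔  n−2 ≥ (2.576)²·(1−r²)/r²
(1−r²)/r² = (1−0.239121)/0.239121 = 3.1820
n ≥ 2 + 6.635776·3.1820 = 2 + 21.1150 = 23.1150
⌈23.1150⌉ = 24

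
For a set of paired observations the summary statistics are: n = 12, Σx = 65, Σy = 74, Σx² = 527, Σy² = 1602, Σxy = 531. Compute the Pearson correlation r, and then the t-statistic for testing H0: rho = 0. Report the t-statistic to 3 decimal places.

Numerator: nΣxy − (Σx)(Σy) = 12·531 − (65)(74) = 1562
Denominator: √[(nΣx²−(Σx)²)(nΣy²−(Σy)²)]
  nΣx²−(Σx)² = 12·527 − 4225 = 2099;  nΣy²−(Σy)² = 12·1602 − 5476 = 13748
  √(2099·13748) = √28857052 = 5371.8760
r = 1562 / 5371.8760 = 0.2908
t = r·√(n−2)/√(1−r²) = 0.2908·√10 / √(1−0.084565) = 0.919590 / 0.956784 = 0.961

0.961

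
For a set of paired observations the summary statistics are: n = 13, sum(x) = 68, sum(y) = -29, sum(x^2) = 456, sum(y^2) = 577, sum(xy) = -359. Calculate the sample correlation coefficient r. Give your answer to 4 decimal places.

Numerator: nΣxy − (Σx)(Σy) = 13·(-359) − (68)(-29) = -2695
Denominator: √[(nΣx²−(Σx)²)(nΣy²−(Σy)²)]
  nΣx²−(Σx)² = 13·456 − 4624 = 1304;  nΣy²−(Σy)² = 13·577 − 841 = 6660
  √(1304·6660) = √8684640 = 2946.9713
r = -2695 / 2946.9713 = -0.9145

-0.9145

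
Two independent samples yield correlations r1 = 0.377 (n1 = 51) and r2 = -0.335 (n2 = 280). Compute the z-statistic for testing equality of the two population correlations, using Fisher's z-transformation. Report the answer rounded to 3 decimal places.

4.765

z1 = atanh(0.377) = 0.396558,  z2 = atanh(-0.335) = -0.348450
SE = √(1/(n1−3) + 1/(n2−3)) = √(1/48 + 1/277) = √(0.0208333 + 0.0036101) = √0.0244434 = 0.156344
z = (z1 − z2)/SE = (0.396558 − (-0.348450)) / 0.156344 = 0.745008 / 0.156344 = 4.765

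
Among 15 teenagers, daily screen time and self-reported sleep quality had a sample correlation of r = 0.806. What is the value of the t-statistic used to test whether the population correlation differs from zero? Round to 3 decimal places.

4.910

1 − r² = 1 − 0.649636 = 0.350364;  √(1−r²) = 0.591916
√(n−2) = √13 = 3.605551
t = r·√(n−2)/√(1−r²) = 0.806 · 3.605551 / 0.591916 = 4.910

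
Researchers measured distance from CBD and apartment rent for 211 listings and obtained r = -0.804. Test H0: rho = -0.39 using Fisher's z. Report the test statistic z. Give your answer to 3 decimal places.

Fisher z: atanh(-0.804) = -1.109824, atanh(-0.39) = -0.411800
z = (z_r − z_0)·√(n−3) = (-1.109824 − (-0.411800))·√208 = -0.698024 · 14.422205 = -10.067

-10.067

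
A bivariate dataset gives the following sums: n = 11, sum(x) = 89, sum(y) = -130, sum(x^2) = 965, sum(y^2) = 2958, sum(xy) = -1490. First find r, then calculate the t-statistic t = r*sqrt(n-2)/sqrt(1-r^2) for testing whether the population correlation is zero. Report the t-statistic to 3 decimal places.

S_xy = nΣxy − ΣxΣy = 11·(-1490) − 89·(-130) = -16390 − (-11570) = -4820
S_xx = nΣx² − (Σx)² = 11·965 − 89² = 10615 − 7921 = 2694
S_yy = nΣy² − (Σy)² = 11·2958 − (-130)² = 32538 − 16900 = 15638
r = S_xy / √(S_xx·S_yy) = -4820 / √(2694·15638) = -4820 / √42128772 = -4820 / 6490.6681 = -0.7426
t = r·√(n−2)/√(1−r²) = -0.7426·√9 / √(1−0.551455) = -2.227800 / 0.669735 = -3.326

-3.326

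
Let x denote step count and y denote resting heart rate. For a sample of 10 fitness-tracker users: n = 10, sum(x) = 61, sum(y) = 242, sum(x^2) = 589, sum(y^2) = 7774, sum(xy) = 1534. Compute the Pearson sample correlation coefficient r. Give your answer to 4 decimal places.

Numerator: nΣxy − (Σx)(Σy) = 10·1534 − (61)(242) = 578
Denominator: √[(nΣx²−(Σx)²)(nΣy²−(Σy)²)]
  nΣx²−(Σx)² = 10·589 − 3721 = 2169;  nΣy²−(Σy)² = 10·7774 − 58564 = 19176
  √(2169·19176) = √41592744 = 6449.2437
r = 578 / 6449.2437 = 0.0896

0.0896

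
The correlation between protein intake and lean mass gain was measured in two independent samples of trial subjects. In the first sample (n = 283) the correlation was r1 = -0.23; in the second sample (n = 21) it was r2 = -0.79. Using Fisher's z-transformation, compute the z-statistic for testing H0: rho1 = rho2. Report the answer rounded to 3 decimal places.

3.443

z1 = atanh(-0.23) = -0.234189,  z2 = atanh(-0.79) = -1.071432
SE = √(1/(n1−3) + 1/(n2−3)) = √(1/280 + 1/18) = √(0.0035714 + 0.0555556) = √0.0591270 = 0.243160
z = (z1 − z2)/SE = (-0.234189 − (-1.071432)) / 0.243160 = 0.837243 / 0.243160 = 3.443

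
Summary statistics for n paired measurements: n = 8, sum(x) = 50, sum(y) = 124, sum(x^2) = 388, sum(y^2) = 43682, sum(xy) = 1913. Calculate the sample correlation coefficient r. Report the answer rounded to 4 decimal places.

S_xy = nΣxy − ΣxΣy = 8·1913 − 50·124 = 15304 − 6200 = 9104
S_xx = nΣx² − (Σx)² = 8·388 − 50² = 3104 − 2500 = 604
S_yy = nΣy² − (Σy)² = 8·43682 − 124² = 349456 − 15376 = 334080
r = S_xy / √(S_xx·S_yy) = 9104 / √(604·334080) = 9104 / √201784320 = 9104 / 14205.0808 = 0.6409

0.6409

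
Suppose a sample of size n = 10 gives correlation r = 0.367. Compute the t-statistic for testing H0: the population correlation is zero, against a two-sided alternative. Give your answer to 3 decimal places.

1.116

t = r·√(n−2) / √(1−r²) with r = 0.367, n = 10
  = 0.367·√8 / √(1 − 0.134689)
  = 0.367·2.828427 / 0.930221
  = 1.038033 / 0.930221 = 1.116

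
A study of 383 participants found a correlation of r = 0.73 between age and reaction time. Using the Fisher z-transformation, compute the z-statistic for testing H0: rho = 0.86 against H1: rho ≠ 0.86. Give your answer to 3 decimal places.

Fisher z: atanh(0.73) = 0.928727, atanh(0.86) = 1.293345
z = (z_r − z_0)·√(n−3) = (0.928727 − 1.293345)·√380 = -0.364618 · 19.493589 = -7.108

-7.108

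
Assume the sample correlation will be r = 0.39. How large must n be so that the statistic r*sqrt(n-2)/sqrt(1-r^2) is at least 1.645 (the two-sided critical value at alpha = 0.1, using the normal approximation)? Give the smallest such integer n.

18

r√(n−2)/√(1−r²) ≥ 1.645  ⇔  n−2 ≥ (1.645)²·(1−r²)/r²
(1−r²)/r² = (1−0.1521)/0.1521 = 5.5746
n ≥ 2 + 2.706025·5.5746 = 2 + 15.0850 = 17.0850
⌈17.0850⌉ = 18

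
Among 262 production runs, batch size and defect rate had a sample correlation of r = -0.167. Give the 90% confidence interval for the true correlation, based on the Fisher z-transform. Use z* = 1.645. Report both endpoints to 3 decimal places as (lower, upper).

(-0.264, -0.066)

z_r = atanh(-0.167) = -0.168579;  SE = 1/√(n−3) = 1/√259 = 0.062137
z-limits: -0.168579 ± 1.645·0.062137 = -0.168579 ± 0.102215 = [-0.270794, -0.066364]
ρ-limits: (tanh -0.270794, tanh -0.066364) = (-0.264, -0.066)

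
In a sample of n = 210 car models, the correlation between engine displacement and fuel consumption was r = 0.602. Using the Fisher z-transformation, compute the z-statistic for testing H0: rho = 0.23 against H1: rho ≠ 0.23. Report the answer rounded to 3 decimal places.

6.648

Fisher z: atanh(0.602) = 0.696278, atanh(0.23) = 0.234189
z = (z_r − z_0)·√(n−3) = (0.696278 − 0.234189)·√207 = 0.462089 · 14.387495 = 6.648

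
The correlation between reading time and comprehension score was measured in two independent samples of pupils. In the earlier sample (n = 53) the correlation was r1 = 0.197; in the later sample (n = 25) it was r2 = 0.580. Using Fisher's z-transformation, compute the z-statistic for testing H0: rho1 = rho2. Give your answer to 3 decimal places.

z1 = atanh(0.197) = 0.199609,  z2 = atanh(0.580) = 0.662463
SE = √(1/(n1−3) + 1/(n2−3)) = √(1/50 + 1/22) = √(0.0200000 + 0.0454545) = √0.0654545 = 0.255841
z = (z1 − z2)/SE = (0.199609 − 0.662463) / 0.255841 = -0.462854 / 0.255841 = -1.809

-1.809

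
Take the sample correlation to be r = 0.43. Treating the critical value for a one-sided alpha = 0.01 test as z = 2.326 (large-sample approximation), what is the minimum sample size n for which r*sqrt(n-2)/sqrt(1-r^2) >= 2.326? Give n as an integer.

26

r√(n−2)/√(1−r²) ≥ 2.326  ⇔  n−2 ≥ (2.326)²·(1−r²)/r²
(1−r²)/r² = (1−0.1849)/0.1849 = 4.4083
n ≥ 2 + 5.410276·4.4083 = 2 + 23.8501 = 25.8501
⌈25.8501⌉ = 26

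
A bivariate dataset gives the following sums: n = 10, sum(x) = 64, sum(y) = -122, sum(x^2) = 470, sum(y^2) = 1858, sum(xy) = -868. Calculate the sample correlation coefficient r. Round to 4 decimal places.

-0.5836

Numerator: nΣxy − (Σx)(Σy) = 10·(-868) − (64)(-122) = -872
Denominator: √[(nΣx²−(Σx)²)(nΣy²−(Σy)²)]
  nΣx²−(Σx)² = 10·470 − 4096 = 604;  nΣy²−(Σy)² = 10·1858 − 14884 = 3696
  √(604·3696) = √2232384 = 1494.1165
r = -872 / 1494.1165 = -0.5836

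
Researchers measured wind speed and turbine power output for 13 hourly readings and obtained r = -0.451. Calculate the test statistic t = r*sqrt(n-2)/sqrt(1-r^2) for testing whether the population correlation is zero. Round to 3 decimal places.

-1.676

t = r·√(n−2) / √(1−r²) with r = -0.451, n = 13
  = -0.451·√11 / √(1 − 0.203401)
  = -0.451·3.316625 / 0.892524
  = -1.495798 / 0.892524 = -1.676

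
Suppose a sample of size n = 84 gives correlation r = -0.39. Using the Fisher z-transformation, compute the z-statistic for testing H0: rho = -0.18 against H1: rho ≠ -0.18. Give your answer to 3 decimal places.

-2.068

Fisher z: atanh(-0.39) = -0.411800, atanh(-0.18) = -0.181983
z = (z_r − z_0)·√(n−3) = (-0.411800 − (-0.181983))·√81 = -0.229817 · 9.000000 = -2.068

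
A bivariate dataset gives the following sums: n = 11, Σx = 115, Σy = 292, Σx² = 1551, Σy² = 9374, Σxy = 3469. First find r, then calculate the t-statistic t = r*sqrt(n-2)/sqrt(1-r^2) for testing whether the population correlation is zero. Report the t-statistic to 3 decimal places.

S_xy = nΣxy − ΣxΣy = 11·3469 − 115·292 = 38159 − 33580 = 4579
S_xx = nΣx² − (Σx)² = 11·1551 − 115² = 17061 − 13225 = 3836
S_yy = nΣy² − (Σy)² = 11·9374 − 292² = 103114 − 85264 = 17850
r = S_xy / √(S_xx·S_yy) = 4579 / √(3836·17850) = 4579 / √68472600 = 4579 / 8274.8172 = 0.5534
t = r·√(n−2)/√(1−r²) = 0.5534·√9 / √(1−0.306252) = 1.660200 / 0.832915 = 1.993

1.993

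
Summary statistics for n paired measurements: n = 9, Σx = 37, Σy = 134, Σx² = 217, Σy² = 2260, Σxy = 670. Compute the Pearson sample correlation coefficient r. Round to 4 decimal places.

S_xy = nΣxy − ΣxΣy = 9·670 − 37·134 = 6030 − 4958 = 1072
S_xx = nΣx² − (Σx)² = 9·217 − 37² = 1953 − 1369 = 584
S_yy = nΣy² − (Σy)² = 9·2260 − 134² = 20340 − 17956 = 2384
r = S_xy / √(S_xx·S_yy) = 1072 / √(584·2384) = 1072 / √1392256 = 1072 / 1179.9390 = 0.9085

0.9085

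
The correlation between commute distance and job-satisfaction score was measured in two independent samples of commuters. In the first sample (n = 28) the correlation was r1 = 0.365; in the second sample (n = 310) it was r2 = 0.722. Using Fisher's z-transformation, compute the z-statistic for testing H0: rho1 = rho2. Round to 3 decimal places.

Fisher z-transforms: z1 = atanh(0.365) = 0.382642, z2 = atanh(0.722) = 0.911810; difference d = -0.529168
Var(d) = 1/25 + 1/307 = 0.0400000 + 0.0032573 = 0.0432573
z = d/√Var(d) = -0.529168 / √0.0432573 = -0.529168 / 0.207984 = -2.544

-2.544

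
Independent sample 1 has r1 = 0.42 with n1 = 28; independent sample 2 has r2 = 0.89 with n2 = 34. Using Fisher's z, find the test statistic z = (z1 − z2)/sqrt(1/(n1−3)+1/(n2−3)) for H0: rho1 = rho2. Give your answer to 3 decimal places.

-3.624

Fisher z-transforms: z1 = atanh(0.42) = 0.447692, z2 = atanh(0.89) = 1.421926; difference d = -0.974234
Var(d) = 1/25 + 1/31 = 0.0400000 + 0.0322581 = 0.0722581
z = d/√Var(d) = -0.974234 / √0.0722581 = -0.974234 / 0.268809 = -3.624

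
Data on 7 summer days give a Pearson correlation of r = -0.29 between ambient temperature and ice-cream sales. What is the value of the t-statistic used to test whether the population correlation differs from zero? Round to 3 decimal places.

1 − r² = 1 − 0.0841 = 0.9159;  √(1−r²) = 0.957027
√(n−2) = √5 = 2.236068
t = r·√(n−2)/√(1−r²) = -0.29 · 2.236068 / 0.957027 = -0.678

-0.678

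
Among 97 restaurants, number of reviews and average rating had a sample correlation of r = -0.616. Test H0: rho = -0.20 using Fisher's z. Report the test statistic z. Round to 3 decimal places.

-5.001

Fisher z: atanh(-0.616) = -0.718533, atanh(-0.20) = -0.202733
z = (z_r − z_0)·√(n−3) = (-0.718533 − (-0.202733))·√94 = -0.515800 · 9.695360 = -5.001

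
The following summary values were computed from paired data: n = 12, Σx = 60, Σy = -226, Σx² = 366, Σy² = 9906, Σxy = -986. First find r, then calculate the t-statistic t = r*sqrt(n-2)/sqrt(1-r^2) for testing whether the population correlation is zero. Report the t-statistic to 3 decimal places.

0.767

Numerator: nΣxy − (Σx)(Σy) = 12·(-986) − (60)(-226) = 1728
Denominator: √[(nΣx²−(Σx)²)(nΣy²−(Σy)²)]
  nΣx²−(Σx)² = 12·366 − 3600 = 792;  nΣy²−(Σy)² = 12·9906 − 51076 = 67796
  √(792·67796) = √53694432 = 7327.6485
r = 1728 / 7327.6485 = 0.2358
t = r·√(n−2)/√(1−r²) = 0.2358·√10 / √(1−0.055602) = 0.745665 / 0.971801 = 0.767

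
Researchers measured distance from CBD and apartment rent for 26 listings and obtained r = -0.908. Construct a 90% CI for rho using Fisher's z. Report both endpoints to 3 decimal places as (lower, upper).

Fisher z: z_r = atanh(r) = ½·ln((1+(-0.908))/(1−(-0.908))) = -1.516011
SE(z) = 1/√(n−3) = 1/√23 = 0.208514
90% ⇒ z* = 1.645; margin = 1.645·0.208514 = 0.343006
CI on z-scale: (-1.859017, -1.173005)
Back-transform: tanh(-1.859017) = -0.952588, tanh(-1.173005) = -0.825233

(-0.953, -0.825)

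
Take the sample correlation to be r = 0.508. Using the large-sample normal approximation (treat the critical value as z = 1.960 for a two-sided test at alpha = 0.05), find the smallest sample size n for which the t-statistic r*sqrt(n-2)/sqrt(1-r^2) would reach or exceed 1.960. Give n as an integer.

r√(n−2)/√(1−r²) ≥ 1.960  ⇔  n−2 ≥ (1.960)²·(1−r²)/r²
(1−r²)/r² = (1−0.258064)/0.258064 = 2.8750
n ≥ 2 + 3.8416·2.8750 = 2 + 11.0446 = 13.0446
⌈13.0446⌉ = 14

14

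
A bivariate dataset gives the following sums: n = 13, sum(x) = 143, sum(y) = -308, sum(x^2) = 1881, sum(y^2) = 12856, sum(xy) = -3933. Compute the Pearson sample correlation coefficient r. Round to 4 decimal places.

-0.4165

S_xy = nΣxy − ΣxΣy = 13·(-3933) − 143·(-308) = -51129 − (-44044) = -7085
S_xx = nΣx² − (Σx)² = 13·1881 − 143² = 24453 − 20449 = 4004
S_yy = nΣy² − (Σy)² = 13·12856 − (-308)² = 167128 − 94864 = 72264
r = S_xy / √(S_xx·S_yy) = -7085 / √(4004·72264) = -7085 / √289345056 = -7085 / 17010.1457 = -0.4165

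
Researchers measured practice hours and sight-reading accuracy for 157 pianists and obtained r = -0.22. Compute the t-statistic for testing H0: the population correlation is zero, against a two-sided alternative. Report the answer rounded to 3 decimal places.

t = r·√(n−2) / √(1−r²) with r = -0.22, n = 157
  = -0.22·√155 / √(1 − 0.0484)
  = -0.22·12.449900 / 0.975500
  = -2.738978 / 0.975500 = -2.808

-2.808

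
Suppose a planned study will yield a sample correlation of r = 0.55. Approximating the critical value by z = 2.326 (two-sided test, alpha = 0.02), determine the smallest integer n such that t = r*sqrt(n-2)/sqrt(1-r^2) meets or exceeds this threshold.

r√(n−2)/√(1−r²) ≥ 2.326  ⇔  n−2 ≥ (2.326)²·(1−r²)/r²
(1−r²)/r² = (1−0.3025)/0.3025 = 2.3058
n ≥ 2 + 5.410276·2.3058 = 2 + 12.4750 = 14.4750
⌈14.4750⌉ = 15

15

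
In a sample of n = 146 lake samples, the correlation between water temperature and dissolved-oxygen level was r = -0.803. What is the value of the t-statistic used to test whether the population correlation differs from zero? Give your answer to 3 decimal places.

-16.168

t = r·√(n−2) / √(1−r²) with r = -0.803, n = 146
  = -0.803·√144 / √(1 − 0.644809)
  = -0.803·12.000000 / 0.595979
  = -9.636000 / 0.595979 = -16.168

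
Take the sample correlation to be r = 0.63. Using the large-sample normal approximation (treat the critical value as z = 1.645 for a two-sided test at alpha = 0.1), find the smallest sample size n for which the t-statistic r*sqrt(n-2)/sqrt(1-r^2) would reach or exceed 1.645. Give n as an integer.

Need r·√(n−2)/√(1−r²) ≥ 1.645
√(n−2) ≥ 1.645·√(1−0.3969) / 0.63 = 1.645·0.776595 / 0.63 = 2.0278
n−2 ≥ 4.1120  ⇒  n ≥ 6.1120
Smallest integer n = 7

7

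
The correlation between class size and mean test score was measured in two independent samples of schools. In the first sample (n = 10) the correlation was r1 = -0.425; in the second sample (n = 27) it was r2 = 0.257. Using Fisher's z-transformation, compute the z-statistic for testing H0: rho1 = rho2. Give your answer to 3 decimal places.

Fisher z-transforms: z1 = atanh(-0.425) = -0.453779, z2 = atanh(0.257) = 0.262894; difference d = -0.716673
Var(d) = 1/7 + 1/24 = 0.1428571 + 0.0416667 = 0.1845238
z = d/√Var(d) = -0.716673 / √0.1845238 = -0.716673 / 0.429562 = -1.668

-1.668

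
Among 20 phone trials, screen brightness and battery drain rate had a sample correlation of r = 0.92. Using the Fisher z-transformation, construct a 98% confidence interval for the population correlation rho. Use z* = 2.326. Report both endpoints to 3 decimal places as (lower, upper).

(0.772, 0.973)

Fisher z: z_r = atanh(r) = ½·ln((1+0.92)/(1−0.92)) = 1.589027
SE(z) = 1/√(n−3) = 1/√17 = 0.242536
98% ⇒ z* = 2.326; margin = 2.326·0.242536 = 0.564139
CI on z-scale: (1.024888, 2.153166)
Back-transform: tanh(1.024888) = 0.771850, tanh(2.153166) = 0.973393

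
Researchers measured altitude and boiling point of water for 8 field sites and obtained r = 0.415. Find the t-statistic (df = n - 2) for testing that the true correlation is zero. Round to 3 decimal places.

1.117

1 − r² = 1 − 0.172225 = 0.827775;  √(1−r²) = 0.909821
√(n−2) = √6 = 2.449490
t = r·√(n−2)/√(1−r²) = 0.415 · 2.449490 / 0.909821 = 1.117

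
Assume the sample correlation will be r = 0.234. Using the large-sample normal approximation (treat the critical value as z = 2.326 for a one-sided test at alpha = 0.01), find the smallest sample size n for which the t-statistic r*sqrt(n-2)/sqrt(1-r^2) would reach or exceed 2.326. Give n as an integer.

96

r√(n−2)/√(1−r²) ≥ 2.326  ⇔  n−2 ≥ (2.326)²·(1−r²)/r²
(1−r²)/r² = (1−0.054756)/0.054756 = 17.2628
n ≥ 2 + 5.410276·17.2628 = 2 + 93.3965 = 95.3965
⌈95.3965⌉ = 96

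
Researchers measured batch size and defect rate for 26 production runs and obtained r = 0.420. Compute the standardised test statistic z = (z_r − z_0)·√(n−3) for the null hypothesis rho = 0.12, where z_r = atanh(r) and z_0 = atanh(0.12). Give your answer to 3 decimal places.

1.569

Fisher z: atanh(0.420) = 0.447692, atanh(0.12) = 0.120581
z = (z_r − z_0)·√(n−3) = (0.447692 − 0.120581)·√23 = 0.327111 · 4.795832 = 1.569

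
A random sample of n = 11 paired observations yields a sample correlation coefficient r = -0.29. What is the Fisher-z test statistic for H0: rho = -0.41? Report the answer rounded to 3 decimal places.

0.388

Fisher z: atanh(-0.29) = -0.298566, atanh(-0.41) = -0.435611
z = (z_r − z_0)·√(n−3) = (-0.298566 − (-0.435611))·√8 = 0.137045 · 2.828427 = 0.388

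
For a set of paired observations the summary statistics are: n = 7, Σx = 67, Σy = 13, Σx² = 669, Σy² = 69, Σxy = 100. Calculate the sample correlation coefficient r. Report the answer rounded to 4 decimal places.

S_xy = nΣxy − ΣxΣy = 7·100 − 67·13 = 700 − 871 = -171
S_xx = nΣx² − (Σx)² = 7·669 − 67² = 4683 − 4489 = 194
S_yy = nΣy² − (Σy)² = 7·69 − 13² = 483 − 169 = 314
r = S_xy / √(S_xx·S_yy) = -171 / √(194·314) = -171 / √60916 = -171 / 246.8117 = -0.6928

-0.6928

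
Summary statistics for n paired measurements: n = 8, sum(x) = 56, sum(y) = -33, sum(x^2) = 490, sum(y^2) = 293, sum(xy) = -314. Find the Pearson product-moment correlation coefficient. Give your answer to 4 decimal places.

Numerator: nΣxy − (Σx)(Σy) = 8·(-314) − (56)(-33) = -664
Denominator: √[(nΣx²−(Σx)²)(nΣy²−(Σy)²)]
  nΣx²−(Σx)² = 8·490 − 3136 = 784;  nΣy²−(Σy)² = 8·293 − 1089 = 1255
  √(784·1255) = √983920 = 991.9274
r = -664 / 991.9274 = -0.6694

-0.6694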